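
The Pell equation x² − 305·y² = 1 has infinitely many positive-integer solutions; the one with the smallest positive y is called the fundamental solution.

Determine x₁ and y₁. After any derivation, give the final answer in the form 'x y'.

[17; 2,6,2,34] for √305; ℓ=4 ⇒ convergent index 3
step 0: (17, 1)  from 17·(1,0) + (0,1)
step 1: (35, 2)  from 2·(17,1) + (1,0)
step 2: (227, 13)  from 6·(35,2) + (17,1)
step 3: (489, 28)  from 2·(227,13) + (35,2)
(x₁, y₁) = (489, 28);  489² − 305·28² = 1 ✓

489 28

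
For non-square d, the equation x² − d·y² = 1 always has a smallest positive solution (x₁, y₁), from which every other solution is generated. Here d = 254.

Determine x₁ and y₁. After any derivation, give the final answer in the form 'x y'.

255 16

√254 = [15; 1,14,1,30, …], period ℓ=4 (even) → k=3
a_0=15:  p_0=15·1+0=15,  q_0=15·0+1=1
a_1=1:  p_1=1·15+1=16,  q_1=1·1+0=1
a_2=14:  p_2=14·16+15=239,  q_2=14·1+1=15
a_3=1:  p_3=1·239+16=255,  q_3=1·15+1=16
fundamental: x₁=255, y₁=16  (since 65025 − 254·256 = 1)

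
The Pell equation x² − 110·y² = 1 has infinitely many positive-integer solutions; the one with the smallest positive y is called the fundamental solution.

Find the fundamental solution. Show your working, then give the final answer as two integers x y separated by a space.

21 2

√110 = [10; 2,20, …], period ℓ=2 (even) → k=1
k=0  a_k=10  p_k/q_k = 10/1
k=1  a_k=2  p_k/q_k = 21/2
fundamental: x₁=21, y₁=2  (since 441 − 110·4 = 1)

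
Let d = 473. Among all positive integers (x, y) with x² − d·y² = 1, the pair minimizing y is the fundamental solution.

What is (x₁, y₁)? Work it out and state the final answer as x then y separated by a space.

d=473: √d = [21; 1,2,1,42] (ℓ=4, even), read p_3/q_3
step 0: (21, 1)  from 21·(1,0) + (0,1)
…
step 2: (65, 3)  from 2·(22,1) + (21,1)
step 3: (87, 4)  from 1·(65,3) + (22,1)
→ (87, 4).  Check: 87²=7569, 473·4²=7568, difference 1.

87 4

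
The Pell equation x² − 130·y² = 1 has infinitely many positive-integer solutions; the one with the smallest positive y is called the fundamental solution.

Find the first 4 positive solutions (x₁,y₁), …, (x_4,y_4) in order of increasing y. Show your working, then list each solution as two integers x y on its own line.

√130 = [11; 2,2,22, …], period ℓ=3 (odd) → k=5
k=0  a_k=11  p_k/q_k = 11/1
…
k=4  a_k=2  p_k/q_k = 2611/229
k=5  a_k=2  p_k/q_k = 6499/570
fundamental: x₁=6499, y₁=570  (since 42237001 − 130·324900 = 1)
n=2: (6499,570)∘(6499,570) = (6499·6499+130·570·570, 6499·570+570·6499) = (84474001,7408860)
n=3: (84474001,7408860)∘(6499,570) = (6499·84474001+130·570·7408860, 6499·7408860+570·84474001) = (1097993058499,96300361710)
n=4: (1097993058499,96300361710)∘(6499,570) = (6499·1097993058499+130·570·96300361710, 6499·96300361710+570·1097993058499) = (14271713689896001,1251712094097720)

6499 570
84474001 7408860
1097993058499 96300361710
14271713689896001 1251712094097720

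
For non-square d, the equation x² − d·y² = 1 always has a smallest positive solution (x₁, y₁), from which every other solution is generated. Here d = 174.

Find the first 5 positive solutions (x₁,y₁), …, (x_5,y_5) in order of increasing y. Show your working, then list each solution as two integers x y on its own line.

1451 110
4210801 319220
12219743051 926376330
35461690123201 2688343790440
102909812517786251 7801572753480550

√174 = [13; 5,4,5,26, …], period ℓ=4 (even) → k=3
k=0  a_k=13  p_k/q_k = 13/1
…
k=2  a_k=4  p_k/q_k = 277/21
k=3  a_k=5  p_k/q_k = 1451/110
→ (1451, 110).  Check: 1451²=2105401, 174·110²=2105400, difference 1.
k=2:  x_2 = 1451·1451+174·110·110 = 4210801,  y_2 = 1451·110+110·1451 = 319220
k=3:  x_3 = 1451·4210801+174·110·319220 = 12219743051,  y_3 = 1451·319220+110·4210801 = 926376330
k=4:  x_4 = 1451·12219743051+174·110·926376330 = 35461690123201,  y_4 = 1451·926376330+110·12219743051 = 2688343790440
k=5:  x_5 = 1451·35461690123201+174·110·2688343790440 = 102909812517786251,  y_5 = 1451·2688343790440+110·35461690123201 = 7801572753480550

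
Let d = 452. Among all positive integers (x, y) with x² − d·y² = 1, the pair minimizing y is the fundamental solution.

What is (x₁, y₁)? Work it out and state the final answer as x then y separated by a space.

1204353 56648

√452 → a₀=21, period (3,1,5,3,10,3,5,1,3,42); ℓ=10 even so k=9
step 0: (21, 1)  from 21·(1,0) + (0,1)
step 1: (64, 3)  from 3·(21,1) + (1,0)
step 2: (85, 4)  from 1·(64,3) + (21,1)
step 3: (489, 23)  from 5·(85,4) + (64,3)
step 4: (1552, 73)  from 3·(489,23) + (85,4)
…
step 8: (313483, 14745)  from 1·(263904,12413) + (49579,2332)
step 9: (1204353, 56648)  from 3·(313483,14745) + (263904,12413)
fundamental: x₁=1204353, y₁=56648  (since 1450466148609 − 452·3208995904 = 1)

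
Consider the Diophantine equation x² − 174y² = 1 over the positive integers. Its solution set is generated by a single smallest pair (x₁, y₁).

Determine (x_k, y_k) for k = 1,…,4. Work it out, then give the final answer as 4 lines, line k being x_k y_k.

1451 110
4210801 319220
12219743051 926376330
35461690123201 2688343790440

[13; 5,4,5,26] for √174; ℓ=4 ⇒ convergent index 3
step 0: (13, 1)  from 13·(1,0) + (0,1)
…
step 2: (277, 21)  from 4·(66,5) + (13,1)
step 3: (1451, 110)  from 5·(277,21) + (66,5)
fundamental: x₁=1451, y₁=110  (since 2105401 − 174·12100 = 1)
k=2:  x_2 = 1451·1451+174·110·110 = 4210801,  y_2 = 1451·110+110·1451 = 319220
k=3:  x_3 = 1451·4210801+174·110·319220 = 12219743051,  y_3 = 1451·319220+110·4210801 = 926376330
k=4:  x_4 = 1451·12219743051+174·110·926376330 = 35461690123201,  y_4 = 1451·926376330+110·12219743051 = 2688343790440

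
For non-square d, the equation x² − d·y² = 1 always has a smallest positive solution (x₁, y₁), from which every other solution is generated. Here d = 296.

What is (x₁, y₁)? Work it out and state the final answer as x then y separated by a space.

√296 = [17; 4,1,7,1,4,34, …], period ℓ=6 (even) → k=5
k=0  a_k=17  p_k/q_k = 17/1
…
k=4  a_k=1  p_k/q_k = 757/44
k=5  a_k=4  p_k/q_k = 3699/215
→ (3699, 215).  Check: 3699²=13682601, 296·215²=13682600, difference 1.

3699 215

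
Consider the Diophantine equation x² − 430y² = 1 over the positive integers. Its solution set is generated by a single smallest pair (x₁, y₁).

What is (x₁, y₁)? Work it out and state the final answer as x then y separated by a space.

√430 = [20; 1,2,1,3,1,…,2,1,40, …], period ℓ=14 (even) → k=13
i=0: a=20 ⇒ p=20, q=1
i=1: a=1 ⇒ p=21, q=1
i=2: a=2 ⇒ p=62, q=3
i=3: a=1 ⇒ p=83, q=4
i=4: a=3 ⇒ p=311, q=15
i=5: a=1 ⇒ p=394, q=19
i=6: a=6 ⇒ p=2675, q=129
…
i=8: a=6 ⇒ p=133439, q=6435
i=9: a=1 ⇒ p=155233, q=7486
i=10: a=3 ⇒ p=599138, q=28893
i=11: a=1 ⇒ p=754371, q=36379
i=12: a=2 ⇒ p=2107880, q=101651
i=13: a=1 ⇒ p=2862251, q=138030
→ (2862251, 138030).  Check: 2862251²=8192480787001, 430·138030²=8192480787000, difference 1.

2862251 138030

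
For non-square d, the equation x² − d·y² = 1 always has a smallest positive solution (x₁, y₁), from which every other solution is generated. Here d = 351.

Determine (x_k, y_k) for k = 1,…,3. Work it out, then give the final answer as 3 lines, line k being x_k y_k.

62425 3332
7793761249 416000200
973051091875225 51937624966668

[18; 1,2,1,3,2,2,2,3,1,2,1,36] for √351; ℓ=12 ⇒ convergent index 11
step 0: (18, 1)  from 18·(1,0) + (0,1)
…
step 3: (75, 4)  from 1·(56,3) + (19,1)
…
step 5: (637, 34)  from 2·(281,15) + (75,4)
…
step 7: (3747, 200)  from 2·(1555,83) + (637,34)
step 8: (12796, 683)  from 3·(3747,200) + (1555,83)
…
step 10: (45882, 2449)  from 2·(16543,883) + (12796,683)
step 11: (62425, 3332)  from 1·(45882,2449) + (16543,883)
fundamental: x₁=62425, y₁=3332  (since 3896880625 − 351·11102224 = 1)
k=2:  x_2 = 62425·62425+351·3332·3332 = 7793761249,  y_2 = 62425·3332+3332·62425 = 416000200
k=3:  x_3 = 62425·7793761249+351·3332·416000200 = 973051091875225,  y_3 = 62425·416000200+3332·7793761249 = 51937624966668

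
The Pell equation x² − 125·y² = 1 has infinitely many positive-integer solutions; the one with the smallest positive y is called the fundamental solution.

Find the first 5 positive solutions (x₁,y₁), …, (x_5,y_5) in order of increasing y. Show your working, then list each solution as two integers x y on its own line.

d=125: √d = [11; 5,1,1,5,22] (ℓ=5, odd), read p_9/q_9
a_0=11:  p_0=11·1+0=11,  q_0=11·0+1=1
a_1=5:  p_1=5·11+1=56,  q_1=5·1+0=5
a_2=1:  p_2=1·56+11=67,  q_2=1·5+1=6
…
a_6=5:  p_6=5·15127+682=76317,  q_6=5·1353+61=6826
a_7=1:  p_7=1·76317+15127=91444,  q_7=1·6826+1353=8179
a_8=1:  p_8=1·91444+76317=167761,  q_8=1·8179+6826=15005
a_9=5:  p_9=5·167761+91444=930249,  q_9=5·15005+8179=83204
fundamental: x₁=930249, y₁=83204  (since 865363202001 − 125·6922905616 = 1)
n=2: (930249,83204)∘(930249,83204) = (930249·930249+125·83204·83204, 930249·83204+83204·930249) = (1730726404001,154800875592)
n=3: (1730726404001,154800875592)∘(930249,83204) = (930249·1730726404001+125·83204·154800875592, 930249·154800875592+83204·1730726404001) = (3220013013190122249,288006719437081612)
n=4: (3220013013190122249,288006719437081612)∘(930249,83204) = (930249·3220013013190122249+125·83204·288006719437081612, 930249·288006719437081612+83204·3220013013190122249) = (5990827771012465337616001,535835925499096664087184)
n=5: (5990827771012465337616001,535835925499096664087184)∘(930249,83204) = (930249·5990827771012465337616001+125·83204·535835925499096664087184, 930249·535835925499096664087184+83204·5990827771012465337616001) = (11145923086309929722690704506249,996921667718930338621440576020)

930249 83204
1730726404001 154800875592
3220013013190122249 288006719437081612
5990827771012465337616001 535835925499096664087184
11145923086309929722690704506249 996921667718930338621440576020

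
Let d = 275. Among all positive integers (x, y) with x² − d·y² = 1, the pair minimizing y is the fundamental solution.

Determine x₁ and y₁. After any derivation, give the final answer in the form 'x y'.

199 12

d=275: √d = [16; 1,1,2,1,1,32] (ℓ=6, even), read p_5/q_5
k=0  a_k=16  p_k/q_k = 16/1
k=1  a_k=1  p_k/q_k = 17/1
k=2  a_k=1  p_k/q_k = 33/2
k=3  a_k=2  p_k/q_k = 83/5
k=4  a_k=1  p_k/q_k = 116/7
k=5  a_k=1  p_k/q_k = 199/12
(x₁, y₁) = (199, 12);  199² − 275·12² = 1 ✓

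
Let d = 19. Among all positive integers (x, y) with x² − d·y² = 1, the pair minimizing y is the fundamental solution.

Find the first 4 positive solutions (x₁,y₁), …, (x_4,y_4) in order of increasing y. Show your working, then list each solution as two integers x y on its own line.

170 39
57799 13260
19651490 4508361
6681448801 1532829480

√19 = [4; 2,1,3,1,2,8, …], period ℓ=6 (even) → k=5
i=0: a=4 ⇒ p=4, q=1
…
i=4: a=1 ⇒ p=61, q=14
i=5: a=2 ⇒ p=170, q=39
(x₁, y₁) = (170, 39);  170² − 19·39² = 1 ✓
n=2: (170,39)∘(170,39) = (170·170+19·39·39, 170·39+39·170) = (57799,13260)
n=3: (57799,13260)∘(170,39) = (170·57799+19·39·13260, 170·13260+39·57799) = (19651490,4508361)
n=4: (19651490,4508361)∘(170,39) = (170·19651490+19·39·4508361, 170·4508361+39·19651490) = (6681448801,1532829480)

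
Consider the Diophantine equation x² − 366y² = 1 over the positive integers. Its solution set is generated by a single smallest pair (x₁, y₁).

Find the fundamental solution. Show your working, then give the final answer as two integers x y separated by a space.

907925 47458

√366 → a₀=19, period (7,1,1,1,2,12,2,1,1,1,7,38); ℓ=12 even so k=11
step 0: (19, 1)  from 19·(1,0) + (0,1)
step 1: (134, 7)  from 7·(19,1) + (1,0)
…
step 3: (287, 15)  from 1·(153,8) + (134,7)
…
step 5: (1167, 61)  from 2·(440,23) + (287,15)
…
step 7: (30055, 1571)  from 2·(14444,755) + (1167,61)
step 8: (44499, 2326)  from 1·(30055,1571) + (14444,755)
step 9: (74554, 3897)  from 1·(44499,2326) + (30055,1571)
step 10: (119053, 6223)  from 1·(74554,3897) + (44499,2326)
step 11: (907925, 47458)  from 7·(119053,6223) + (74554,3897)
(x₁, y₁) = (907925, 47458);  907925² − 366·47458² = 1 ✓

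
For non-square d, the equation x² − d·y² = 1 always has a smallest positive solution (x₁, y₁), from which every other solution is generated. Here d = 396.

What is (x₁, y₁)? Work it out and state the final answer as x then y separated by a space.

√396 → a₀=19, period (1,8,1,38); ℓ=4 even so k=3
a_0=19:  p_0=19·1+0=19,  q_0=19·0+1=1
a_1=1:  p_1=1·19+1=20,  q_1=1·1+0=1
a_2=8:  p_2=8·20+19=179,  q_2=8·1+1=9
a_3=1:  p_3=1·179+20=199,  q_3=1·9+1=10
(x₁, y₁) = (199, 10);  199² − 396·10² = 1 ✓

199 10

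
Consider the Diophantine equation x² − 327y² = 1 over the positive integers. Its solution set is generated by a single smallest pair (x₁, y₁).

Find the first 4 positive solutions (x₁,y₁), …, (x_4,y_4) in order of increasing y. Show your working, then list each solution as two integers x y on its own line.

√327 → a₀=18, period (12,36); ℓ=2 even so k=1
i=0: a=18 ⇒ p=18, q=1
i=1: a=12 ⇒ p=217, q=12
→ (217, 12).  Check: 217²=47089, 327·12²=47088, difference 1.
(217+12√327)^2 = 94177 + 5208√327
(217+12√327)^3 = 40872601 + 2260260√327
(217+12√327)^4 = 17738614657 + 980947632√327

217 12
94177 5208
40872601 2260260
17738614657 980947632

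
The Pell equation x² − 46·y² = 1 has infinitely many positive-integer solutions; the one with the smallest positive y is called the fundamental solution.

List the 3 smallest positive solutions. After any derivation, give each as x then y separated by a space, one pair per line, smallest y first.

d=46: √d = [6; 1,3,1,1,2,6,2,1,1,3,1,12] (ℓ=12, even), read p_11/q_11
i=0: a=6 ⇒ p=6, q=1
i=1: a=1 ⇒ p=7, q=1
…
i=5: a=2 ⇒ p=156, q=23
i=6: a=6 ⇒ p=997, q=147
i=7: a=2 ⇒ p=2150, q=317
i=8: a=1 ⇒ p=3147, q=464
i=9: a=1 ⇒ p=5297, q=781
i=10: a=3 ⇒ p=19038, q=2807
i=11: a=1 ⇒ p=24335, q=3588
(x₁, y₁) = (24335, 3588);  24335² − 46·3588² = 1 ✓
k=2:  x_2 = 24335·24335+46·3588·3588 = 1184384449,  y_2 = 24335·3588+3588·24335 = 174627960
k=3:  x_3 = 24335·1184384449+46·3588·174627960 = 57643991108495,  y_3 = 24335·174627960+3588·1184384449 = 8499142809612

24335 3588
1184384449 174627960
57643991108495 8499142809612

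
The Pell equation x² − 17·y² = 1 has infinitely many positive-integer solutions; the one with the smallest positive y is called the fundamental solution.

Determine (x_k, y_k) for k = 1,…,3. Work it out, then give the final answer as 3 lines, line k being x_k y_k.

[4; 8] for √17; ℓ=1 ⇒ convergent index 1
k=0  a_k=4  p_k/q_k = 4/1
k=1  a_k=8  p_k/q_k = 33/8
→ (33, 8).  Check: 33²=1089, 17·8²=1088, difference 1.
(33+8√17)^2 = 2177 + 528√17
(33+8√17)^3 = 143649 + 34840√17

33 8
2177 528
143649 34840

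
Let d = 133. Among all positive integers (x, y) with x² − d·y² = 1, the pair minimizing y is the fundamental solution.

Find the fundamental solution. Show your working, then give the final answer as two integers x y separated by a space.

2588599 224460

[11; 1,1,7,5,1,…,1,1,22] for √133; ℓ=16 ⇒ convergent index 15
k=0  a_k=11  p_k/q_k = 11/1
k=1  a_k=1  p_k/q_k = 12/1
k=2  a_k=1  p_k/q_k = 23/2
k=3  a_k=7  p_k/q_k = 173/15
k=4  a_k=5  p_k/q_k = 888/77
k=5  a_k=1  p_k/q_k = 1061/92
k=6  a_k=1  p_k/q_k = 1949/169
k=7  a_k=1  p_k/q_k = 3010/261
…
k=10  a_k=1  p_k/q_k = 18948/1643
k=11  a_k=1  p_k/q_k = 29927/2595
k=12  a_k=5  p_k/q_k = 168583/14618
k=13  a_k=7  p_k/q_k = 1210008/104921
k=14  a_k=1  p_k/q_k = 1378591/119539
k=15  a_k=1  p_k/q_k = 2588599/224460
fundamental: x₁=2588599, y₁=224460  (since 6700844782801 − 133·50382291600 = 1)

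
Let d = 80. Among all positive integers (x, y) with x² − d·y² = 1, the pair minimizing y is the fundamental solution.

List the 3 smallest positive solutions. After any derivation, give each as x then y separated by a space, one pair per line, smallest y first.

√80 → a₀=8, period (1,16); ℓ=2 even so k=1
k=0  a_k=8  p_k/q_k = 8/1
k=1  a_k=1  p_k/q_k = 9/1
(x₁, y₁) = (9, 1);  9² − 80·1² = 1 ✓
k=2:  x_2 = 9·9+80·1·1 = 161,  y_2 = 9·1+1·9 = 18
k=3:  x_3 = 9·161+80·1·18 = 2889,  y_3 = 9·18+1·161 = 323

9 1
161 18
2889 323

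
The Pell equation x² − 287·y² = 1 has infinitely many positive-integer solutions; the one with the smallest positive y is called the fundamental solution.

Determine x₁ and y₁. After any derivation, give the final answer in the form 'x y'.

288 17

√287 = [16; 1,15,1,32, …], period ℓ=4 (even) → k=3
k=0  a_k=16  p_k/q_k = 16/1
…
k=2  a_k=15  p_k/q_k = 271/16
k=3  a_k=1  p_k/q_k = 288/17
(x₁, y₁) = (288, 17);  288² − 287·17² = 1 ✓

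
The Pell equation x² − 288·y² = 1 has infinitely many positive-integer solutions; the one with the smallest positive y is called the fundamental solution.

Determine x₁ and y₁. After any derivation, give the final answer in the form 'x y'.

[16; 1,32] for √288; ℓ=2 ⇒ convergent index 1
i=0: a=16 ⇒ p=16, q=1
i=1: a=1 ⇒ p=17, q=1
→ (17, 1).  Check: 17²=289, 288·1²=288, difference 1.

17 1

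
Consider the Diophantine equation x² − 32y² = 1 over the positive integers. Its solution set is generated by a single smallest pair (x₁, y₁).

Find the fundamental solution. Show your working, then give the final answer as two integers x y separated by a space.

√32 → a₀=5, period (1,1,1,10); ℓ=4 even so k=3
k=0  a_k=5  p_k/q_k = 5/1
k=1  a_k=1  p_k/q_k = 6/1
k=2  a_k=1  p_k/q_k = 11/2
k=3  a_k=1  p_k/q_k = 17/3
→ (17, 3).  Check: 17²=289, 32·3²=288, difference 1.

17 3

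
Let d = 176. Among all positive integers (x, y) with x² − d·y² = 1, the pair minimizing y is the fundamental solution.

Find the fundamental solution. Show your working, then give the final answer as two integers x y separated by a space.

199 15

[13; 3,1,3,26] for √176; ℓ=4 ⇒ convergent index 3
i=0: a=13 ⇒ p=13, q=1
i=1: a=3 ⇒ p=40, q=3
i=2: a=1 ⇒ p=53, q=4
i=3: a=3 ⇒ p=199, q=15
(x₁, y₁) = (199, 15);  199² − 176·15² = 1 ✓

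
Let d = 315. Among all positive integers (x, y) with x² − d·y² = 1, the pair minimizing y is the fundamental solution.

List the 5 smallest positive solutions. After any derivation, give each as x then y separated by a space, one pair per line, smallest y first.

71 4
10081 568
1431431 80652
203253121 11452016
28860511751 1626105620

√315 → a₀=17, period (1,2,1,34); ℓ=4 even so k=3
step 0: (17, 1)  from 17·(1,0) + (0,1)
step 1: (18, 1)  from 1·(17,1) + (1,0)
step 2: (53, 3)  from 2·(18,1) + (17,1)
step 3: (71, 4)  from 1·(53,3) + (18,1)
fundamental: x₁=71, y₁=4  (since 5041 − 315·16 = 1)
n=2: (71,4)∘(71,4) = (71·71+315·4·4, 71·4+4·71) = (10081,568)
n=3: (10081,568)∘(71,4) = (71·10081+315·4·568, 71·568+4·10081) = (1431431,80652)
n=4: (1431431,80652)∘(71,4) = (71·1431431+315·4·80652, 71·80652+4·1431431) = (203253121,11452016)
n=5: (203253121,11452016)∘(71,4) = (71·203253121+315·4·11452016, 71·11452016+4·203253121) = (28860511751,1626105620)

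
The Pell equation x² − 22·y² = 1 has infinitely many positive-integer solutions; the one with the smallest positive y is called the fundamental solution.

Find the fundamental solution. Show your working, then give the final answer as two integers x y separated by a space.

197 42

√22 → a₀=4, period (1,2,4,2,1,8); ℓ=6 even so k=5
k=0  a_k=4  p_k/q_k = 4/1
k=1  a_k=1  p_k/q_k = 5/1
k=2  a_k=2  p_k/q_k = 14/3
k=3  a_k=4  p_k/q_k = 61/13
k=4  a_k=2  p_k/q_k = 136/29
k=5  a_k=1  p_k/q_k = 197/42
fundamental: x₁=197, y₁=42  (since 38809 − 22·1764 = 1)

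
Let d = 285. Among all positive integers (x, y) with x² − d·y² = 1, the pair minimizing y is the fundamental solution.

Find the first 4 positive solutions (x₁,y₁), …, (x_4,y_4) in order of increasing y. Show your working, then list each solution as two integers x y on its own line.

√285 = [16; 1,7,2,7,1,32, …], period ℓ=6 (even) → k=5
i=0: a=16 ⇒ p=16, q=1
i=1: a=1 ⇒ p=17, q=1
i=2: a=7 ⇒ p=135, q=8
…
i=4: a=7 ⇒ p=2144, q=127
i=5: a=1 ⇒ p=2431, q=144
(x₁, y₁) = (2431, 144);  2431² − 285·144² = 1 ✓
(x_2, y_2) = (2431·2431 + 285·144·144, 2431·144 + 144·2431) = (11819521, 700128)
(x_3, y_3) = (2431·11819521 + 285·144·700128, 2431·700128 + 144·11819521) = (57466508671, 3404022192)
(x_4, y_4) = (2431·57466508671 + 285·144·3404022192, 2431·3404022192 + 144·57466508671) = (279402153338881, 16550355197376)

2431 144
11819521 700128
57466508671 3404022192
279402153338881 16550355197376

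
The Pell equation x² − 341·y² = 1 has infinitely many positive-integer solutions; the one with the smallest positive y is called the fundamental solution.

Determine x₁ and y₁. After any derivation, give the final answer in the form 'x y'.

d=341: √d = [18; 2,6,1,8,2,…,6,2,36] (ℓ=14, even), read p_13/q_13
step 0: (18, 1)  from 18·(1,0) + (0,1)
…
step 2: (240, 13)  from 6·(37,2) + (18,1)
…
step 4: (2456, 133)  from 8·(277,15) + (240,13)
step 5: (5189, 281)  from 2·(2456,133) + (277,15)
…
step 7: (20479, 1109)  from 2·(7645,414) + (5189,281)
…
step 10: (641940, 34763)  from 8·(76727,4155) + (28124,1523)
…
step 12: (4953942, 268271)  from 6·(718667,38918) + (641940,34763)
step 13: (10626551, 575460)  from 2·(4953942,268271) + (718667,38918)
→ (10626551, 575460).  Check: 10626551²=112923586155601, 341·575460²=112923586155600, difference 1.

10626551 575460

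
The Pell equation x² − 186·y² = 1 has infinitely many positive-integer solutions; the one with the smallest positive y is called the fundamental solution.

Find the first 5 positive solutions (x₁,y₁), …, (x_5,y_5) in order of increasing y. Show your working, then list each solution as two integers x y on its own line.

√186 → a₀=13, period (1,1,1,3,4,3,1,1,1,26); ℓ=10 even so k=9
i=0: a=13 ⇒ p=13, q=1
…
i=2: a=1 ⇒ p=27, q=2
i=3: a=1 ⇒ p=41, q=3
…
i=5: a=4 ⇒ p=641, q=47
i=6: a=3 ⇒ p=2073, q=152
…
i=8: a=1 ⇒ p=4787, q=351
i=9: a=1 ⇒ p=7501, q=550
(x₁, y₁) = (7501, 550);  7501² − 186·550² = 1 ✓
(x_2, y_2) = (7501·7501 + 186·550·550, 7501·550 + 550·7501) = (112530001, 8251100)
(x_3, y_3) = (7501·112530001 + 186·550·8251100, 7501·8251100 + 550·112530001) = (1688175067501, 123783001650)
(x_4, y_4) = (7501·1688175067501 + 186·550·123783001650, 7501·123783001650 + 550·1688175067501) = (25326002250120001, 1856992582502200)
(x_5, y_5) = (7501·25326002250120001 + 186·550·1856992582502200, 7501·1856992582502200 + 550·25326002250120001) = (379940684068125187501, 27858602598915002750)

7501 550
112530001 8251100
1688175067501 123783001650
25326002250120001 1856992582502200
379940684068125187501 27858602598915002750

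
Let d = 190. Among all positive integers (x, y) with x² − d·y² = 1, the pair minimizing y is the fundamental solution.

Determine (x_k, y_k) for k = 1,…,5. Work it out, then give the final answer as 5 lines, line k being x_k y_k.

[13; 1,3,1,1,1,…,3,1,26] for √190; ℓ=14 ⇒ convergent index 13
a_0=13:  p_0=13·1+0=13,  q_0=13·0+1=1
a_1=1:  p_1=1·13+1=14,  q_1=1·1+0=1
a_2=3:  p_2=3·14+13=55,  q_2=3·1+1=4
a_3=1:  p_3=1·55+14=69,  q_3=1·4+1=5
a_4=1:  p_4=1·69+55=124,  q_4=1·5+4=9
a_5=1:  p_5=1·124+69=193,  q_5=1·9+5=14
a_6=2:  p_6=2·193+124=510,  q_6=2·14+9=37
a_7=2:  p_7=2·510+193=1213,  q_7=2·37+14=88
…
a_9=1:  p_9=1·2936+1213=4149,  q_9=1·213+88=301
a_10=1:  p_10=1·4149+2936=7085,  q_10=1·301+213=514
a_11=1:  p_11=1·7085+4149=11234,  q_11=1·514+301=815
a_12=3:  p_12=3·11234+7085=40787,  q_12=3·815+514=2959
a_13=1:  p_13=1·40787+11234=52021,  q_13=1·2959+815=3774
fundamental: x₁=52021, y₁=3774  (since 2706184441 − 190·14243076 = 1)
(x_2, y_2) = (52021·52021 + 190·3774·3774, 52021·3774 + 3774·52021) = (5412368881, 392654508)
(x_3, y_3) = (52021·5412368881 + 190·3774·392654508, 52021·392654508 + 3774·5412368881) = (563113683064981, 40852560317562)
(x_4, y_4) = (52021·563113683064981 + 190·3774·40852560317562, 52021·40852560317562 + 3774·563113683064981) = (58587473808034384321, 4250382080167131096)
(x_5, y_5) = (52021·58587473808034384321 + 190·3774·4250382080167131096, 52021·4250382080167131096 + 3774·58587473808034384321) = (6095557949372399730460501, 442218252343896093172470)

52021 3774
5412368881 392654508
563113683064981 40852560317562
58587473808034384321 4250382080167131096
6095557949372399730460501 442218252343896093172470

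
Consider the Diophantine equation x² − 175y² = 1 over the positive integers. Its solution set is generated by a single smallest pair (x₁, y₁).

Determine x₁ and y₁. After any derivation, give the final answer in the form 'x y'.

√175 = [13; 4,2,1,2,4,26, …], period ℓ=6 (even) → k=5
step 0: (13, 1)  from 13·(1,0) + (0,1)
…
step 2: (119, 9)  from 2·(53,4) + (13,1)
…
step 4: (463, 35)  from 2·(172,13) + (119,9)
step 5: (2024, 153)  from 4·(463,35) + (172,13)
fundamental: x₁=2024, y₁=153  (since 4096576 − 175·23409 = 1)

2024 153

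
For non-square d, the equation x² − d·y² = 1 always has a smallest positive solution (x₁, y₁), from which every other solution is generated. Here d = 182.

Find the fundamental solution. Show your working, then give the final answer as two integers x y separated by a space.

27 2

[13; 2,26] for √182; ℓ=2 ⇒ convergent index 1
step 0: (13, 1)  from 13·(1,0) + (0,1)
step 1: (27, 2)  from 2·(13,1) + (1,0)
→ (27, 2).  Check: 27²=729, 182·2²=728, difference 1.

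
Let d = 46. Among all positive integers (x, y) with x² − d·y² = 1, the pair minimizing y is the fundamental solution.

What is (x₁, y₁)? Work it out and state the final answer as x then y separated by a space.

24335 3588

d=46: √d = [6; 1,3,1,1,2,6,2,1,1,3,1,12] (ℓ=12, even), read p_11/q_11
i=0: a=6 ⇒ p=6, q=1
…
i=4: a=1 ⇒ p=61, q=9
…
i=10: a=3 ⇒ p=19038, q=2807
i=11: a=1 ⇒ p=24335, q=3588
fundamental: x₁=24335, y₁=3588  (since 592192225 − 46·12873744 = 1)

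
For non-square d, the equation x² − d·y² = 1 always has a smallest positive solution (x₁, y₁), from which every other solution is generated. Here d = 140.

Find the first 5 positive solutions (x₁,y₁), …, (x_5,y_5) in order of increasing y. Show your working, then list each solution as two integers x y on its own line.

71 6
10081 852
1431431 120978
203253121 17178024
28860511751 2439158430

√140 → a₀=11, period (1,4,1,22); ℓ=4 even so k=3
a_0=11:  p_0=11·1+0=11,  q_0=11·0+1=1
a_1=1:  p_1=1·11+1=12,  q_1=1·1+0=1
a_2=4:  p_2=4·12+11=59,  q_2=4·1+1=5
a_3=1:  p_3=1·59+12=71,  q_3=1·5+1=6
fundamental: x₁=71, y₁=6  (since 5041 − 140·36 = 1)
n=2: (71,6)∘(71,6) = (71·71+140·6·6, 71·6+6·71) = (10081,852)
n=3: (10081,852)∘(71,6) = (71·10081+140·6·852, 71·852+6·10081) = (1431431,120978)
n=4: (1431431,120978)∘(71,6) = (71·1431431+140·6·120978, 71·120978+6·1431431) = (203253121,17178024)
n=5: (203253121,17178024)∘(71,6) = (71·203253121+140·6·17178024, 71·17178024+6·203253121) = (28860511751,2439158430)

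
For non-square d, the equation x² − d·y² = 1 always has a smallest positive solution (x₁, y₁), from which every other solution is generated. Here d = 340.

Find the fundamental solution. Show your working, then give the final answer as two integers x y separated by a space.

√340 → a₀=18, period (2,3,1,1,1,…,3,2,36); ℓ=14 even so k=13
i=0: a=18 ⇒ p=18, q=1
i=1: a=2 ⇒ p=37, q=2
…
i=3: a=1 ⇒ p=166, q=9
…
i=6: a=1 ⇒ p=756, q=41
i=7: a=8 ⇒ p=6509, q=353
i=8: a=1 ⇒ p=7265, q=394
i=9: a=1 ⇒ p=13774, q=747
i=10: a=1 ⇒ p=21039, q=1141
…
i=12: a=3 ⇒ p=125478, q=6805
i=13: a=2 ⇒ p=285769, q=15498
(x₁, y₁) = (285769, 15498);  285769² − 340·15498² = 1 ✓

285769 15498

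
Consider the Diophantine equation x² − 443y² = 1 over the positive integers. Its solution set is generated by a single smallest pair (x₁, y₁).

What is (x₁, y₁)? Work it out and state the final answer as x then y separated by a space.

442 21

[21; 21,42] for √443; ℓ=2 ⇒ convergent index 1
a_0=21:  p_0=21·1+0=21,  q_0=21·0+1=1
a_1=21:  p_1=21·21+1=442,  q_1=21·1+0=21
→ (442, 21).  Check: 442²=195364, 443·21²=195363, difference 1.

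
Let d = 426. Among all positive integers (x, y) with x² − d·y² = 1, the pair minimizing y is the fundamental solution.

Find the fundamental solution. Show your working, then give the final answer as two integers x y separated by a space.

[20; 1,1,1,3,2,6,2,3,1,1,1,40] for √426; ℓ=12 ⇒ convergent index 11
step 0: (20, 1)  from 20·(1,0) + (0,1)
step 1: (21, 1)  from 1·(20,1) + (1,0)
step 2: (41, 2)  from 1·(21,1) + (20,1)
…
step 4: (227, 11)  from 3·(62,3) + (41,2)
…
step 7: (7162, 347)  from 2·(3323,161) + (516,25)
step 8: (24809, 1202)  from 3·(7162,347) + (3323,161)
…
step 10: (56780, 2751)  from 1·(31971,1549) + (24809,1202)
step 11: (88751, 4300)  from 1·(56780,2751) + (31971,1549)
(x₁, y₁) = (88751, 4300);  88751² − 426·4300² = 1 ✓

88751 4300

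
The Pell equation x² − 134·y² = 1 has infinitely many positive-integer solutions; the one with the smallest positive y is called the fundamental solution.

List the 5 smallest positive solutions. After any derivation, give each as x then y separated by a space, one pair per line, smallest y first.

d=134: √d = [11; 1,1,2,1,3,…,1,1,22] (ℓ=14, even), read p_13/q_13
a_0=11:  p_0=11·1+0=11,  q_0=11·0+1=1
a_1=1:  p_1=1·11+1=12,  q_1=1·1+0=1
a_2=1:  p_2=1·12+11=23,  q_2=1·1+1=2
a_3=2:  p_3=2·23+12=58,  q_3=2·2+1=5
…
a_6=1:  p_6=1·301+81=382,  q_6=1·26+7=33
a_7=10:  p_7=10·382+301=4121,  q_7=10·33+26=356
…
a_9=3:  p_9=3·4503+4121=17630,  q_9=3·389+356=1523
…
a_11=2:  p_11=2·22133+17630=61896,  q_11=2·1912+1523=5347
a_12=1:  p_12=1·61896+22133=84029,  q_12=1·5347+1912=7259
a_13=1:  p_13=1·84029+61896=145925,  q_13=1·7259+5347=12606
→ (145925, 12606).  Check: 145925²=21294105625, 134·12606²=21294105624, difference 1.
k=2:  x_2 = 145925·145925+134·12606·12606 = 42588211249,  y_2 = 145925·12606+12606·145925 = 3679061100
k=3:  x_3 = 145925·42588211249+134·12606·3679061100 = 12429369452874725,  y_3 = 145925·3679061100+12606·42588211249 = 1073733982022394
k=4:  x_4 = 145925·12429369452874725+134·12606·1073733982022394 = 3627511474778900280001,  y_4 = 145925·1073733982022394+12606·12429369452874725 = 313369262649556627800
k=5:  x_5 = 145925·3627511474778900280001+134·12606·313369262649556627800 = 1058689223901792677265417125,  y_5 = 145925·313369262649556627800+12606·3627511474778900280001 = 91456819303199367841407606

145925 12606
42588211249 3679061100
12429369452874725 1073733982022394
3627511474778900280001 313369262649556627800
1058689223901792677265417125 91456819303199367841407606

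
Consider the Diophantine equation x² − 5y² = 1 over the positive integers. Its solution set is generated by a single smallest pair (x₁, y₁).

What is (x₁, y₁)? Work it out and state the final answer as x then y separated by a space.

√5 = [2; 4, …], period ℓ=1 (odd) → k=1
i=0: a=2 ⇒ p=2, q=1
i=1: a=4 ⇒ p=9, q=4
→ (9, 4).  Check: 9²=81, 5·4²=80, difference 1.

9 4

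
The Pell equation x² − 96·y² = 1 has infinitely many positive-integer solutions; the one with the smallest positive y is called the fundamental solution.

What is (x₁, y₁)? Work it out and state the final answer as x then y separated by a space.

√96 = [9; 1,3,1,18, …], period ℓ=4 (even) → k=3
i=0: a=9 ⇒ p=9, q=1
i=1: a=1 ⇒ p=10, q=1
i=2: a=3 ⇒ p=39, q=4
i=3: a=1 ⇒ p=49, q=5
(x₁, y₁) = (49, 5);  49² − 96·5² = 1 ✓

49 5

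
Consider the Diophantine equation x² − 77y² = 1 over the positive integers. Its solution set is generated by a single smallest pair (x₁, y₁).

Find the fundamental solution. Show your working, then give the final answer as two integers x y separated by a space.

d=77: √d = [8; 1,3,2,3,1,16] (ℓ=6, even), read p_5/q_5
a_0=8:  p_0=8·1+0=8,  q_0=8·0+1=1
a_1=1:  p_1=1·8+1=9,  q_1=1·1+0=1
a_2=3:  p_2=3·9+8=35,  q_2=3·1+1=4
a_3=2:  p_3=2·35+9=79,  q_3=2·4+1=9
a_4=3:  p_4=3·79+35=272,  q_4=3·9+4=31
a_5=1:  p_5=1·272+79=351,  q_5=1·31+9=40
→ (351, 40).  Check: 351²=123201, 77·40²=123200, difference 1.

351 40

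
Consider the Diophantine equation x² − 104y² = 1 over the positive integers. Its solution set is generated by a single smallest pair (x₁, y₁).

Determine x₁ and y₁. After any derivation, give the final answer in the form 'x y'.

d=104: √d = [10; 5,20] (ℓ=2, even), read p_1/q_1
k=0  a_k=10  p_k/q_k = 10/1
k=1  a_k=5  p_k/q_k = 51/5
fundamental: x₁=51, y₁=5  (since 2601 − 104·25 = 1)

51 5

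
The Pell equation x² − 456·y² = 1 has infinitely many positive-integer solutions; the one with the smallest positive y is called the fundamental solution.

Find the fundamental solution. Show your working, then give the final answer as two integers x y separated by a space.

1025 48

√456 → a₀=21, period (2,1,4,1,2,42); ℓ=6 even so k=5
step 0: (21, 1)  from 21·(1,0) + (0,1)
…
step 2: (64, 3)  from 1·(43,2) + (21,1)
…
step 4: (363, 17)  from 1·(299,14) + (64,3)
step 5: (1025, 48)  from 2·(363,17) + (299,14)
fundamental: x₁=1025, y₁=48  (since 1050625 − 456·2304 = 1)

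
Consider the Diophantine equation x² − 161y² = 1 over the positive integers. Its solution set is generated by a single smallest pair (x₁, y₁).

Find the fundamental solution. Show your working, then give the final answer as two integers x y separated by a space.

11775 928

[12; 1,2,4,1,2,1,4,2,1,24] for √161; ℓ=10 ⇒ convergent index 9
i=0: a=12 ⇒ p=12, q=1
…
i=2: a=2 ⇒ p=38, q=3
…
i=4: a=1 ⇒ p=203, q=16
i=5: a=2 ⇒ p=571, q=45
i=6: a=1 ⇒ p=774, q=61
…
i=8: a=2 ⇒ p=8108, q=639
i=9: a=1 ⇒ p=11775, q=928
fundamental: x₁=11775, y₁=928  (since 138650625 − 161·861184 = 1)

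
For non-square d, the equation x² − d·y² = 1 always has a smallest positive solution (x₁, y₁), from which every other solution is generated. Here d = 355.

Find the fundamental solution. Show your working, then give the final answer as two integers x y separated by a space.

954809 50676

√355 = [18; 1,5,3,3,1,6,1,3,3,5,1,36, …], period ℓ=12 (even) → k=11
k=0  a_k=18  p_k/q_k = 18/1
…
k=3  a_k=3  p_k/q_k = 358/19
k=4  a_k=3  p_k/q_k = 1187/63
…
k=7  a_k=1  p_k/q_k = 12002/637
k=8  a_k=3  p_k/q_k = 46463/2466
k=9  a_k=3  p_k/q_k = 151391/8035
k=10  a_k=5  p_k/q_k = 803418/42641
k=11  a_k=1  p_k/q_k = 954809/50676
fundamental: x₁=954809, y₁=50676  (since 911660226481 − 355·2568056976 = 1)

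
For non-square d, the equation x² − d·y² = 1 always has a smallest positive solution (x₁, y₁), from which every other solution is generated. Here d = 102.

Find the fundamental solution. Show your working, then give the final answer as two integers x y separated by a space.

101 10

d=102: √d = [10; 10,20] (ℓ=2, even), read p_1/q_1
i=0: a=10 ⇒ p=10, q=1
i=1: a=10 ⇒ p=101, q=10
→ (101, 10).  Check: 101²=10201, 102·10²=10200, difference 1.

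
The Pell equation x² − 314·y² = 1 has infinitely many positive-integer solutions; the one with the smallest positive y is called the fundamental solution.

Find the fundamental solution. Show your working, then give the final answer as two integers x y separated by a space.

392499 22150

√314 → a₀=17, period (1,2,1,1,2,1,34); ℓ=7 odd so k=13
i=0: a=17 ⇒ p=17, q=1
…
i=3: a=1 ⇒ p=71, q=4
…
i=5: a=2 ⇒ p=319, q=18
…
i=11: a=1 ⇒ p=109882, q=6201
i=12: a=2 ⇒ p=282617, q=15949
i=13: a=1 ⇒ p=392499, q=22150
fundamental: x₁=392499, y₁=22150  (since 154055465001 − 314·490622500 = 1)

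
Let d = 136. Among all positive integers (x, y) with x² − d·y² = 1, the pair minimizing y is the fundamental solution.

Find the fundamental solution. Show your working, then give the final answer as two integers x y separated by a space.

[11; 1,1,1,22] for √136; ℓ=4 ⇒ convergent index 3
step 0: (11, 1)  from 11·(1,0) + (0,1)
step 1: (12, 1)  from 1·(11,1) + (1,0)
step 2: (23, 2)  from 1·(12,1) + (11,1)
step 3: (35, 3)  from 1·(23,2) + (12,1)
→ (35, 3).  Check: 35²=1225, 136·3²=1224, difference 1.

35 3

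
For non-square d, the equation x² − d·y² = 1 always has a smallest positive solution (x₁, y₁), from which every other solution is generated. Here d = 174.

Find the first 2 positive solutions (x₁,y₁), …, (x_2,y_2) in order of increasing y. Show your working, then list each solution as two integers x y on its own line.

1451 110
4210801 319220

√174 → a₀=13, period (5,4,5,26); ℓ=4 even so k=3
i=0: a=13 ⇒ p=13, q=1
i=1: a=5 ⇒ p=66, q=5
i=2: a=4 ⇒ p=277, q=21
i=3: a=5 ⇒ p=1451, q=110
→ (1451, 110).  Check: 1451²=2105401, 174·110²=2105400, difference 1.
n=2: (1451,110)∘(1451,110) = (1451·1451+174·110·110, 1451·110+110·1451) = (4210801,319220)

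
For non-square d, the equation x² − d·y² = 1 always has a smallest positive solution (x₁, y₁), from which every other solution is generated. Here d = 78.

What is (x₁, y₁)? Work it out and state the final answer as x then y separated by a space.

53 6

√78 → a₀=8, period (1,4,1,16); ℓ=4 even so k=3
a_0=8:  p_0=8·1+0=8,  q_0=8·0+1=1
a_1=1:  p_1=1·8+1=9,  q_1=1·1+0=1
a_2=4:  p_2=4·9+8=44,  q_2=4·1+1=5
a_3=1:  p_3=1·44+9=53,  q_3=1·5+1=6
fundamental: x₁=53, y₁=6  (since 2809 − 78·36 = 1)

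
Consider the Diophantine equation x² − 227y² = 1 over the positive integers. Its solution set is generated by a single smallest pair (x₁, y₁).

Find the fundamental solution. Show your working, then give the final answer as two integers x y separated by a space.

√227 = [15; 15,30, …], period ℓ=2 (even) → k=1
step 0: (15, 1)  from 15·(1,0) + (0,1)
step 1: (226, 15)  from 15·(15,1) + (1,0)
→ (226, 15).  Check: 226²=51076, 227·15²=51075, difference 1.

226 15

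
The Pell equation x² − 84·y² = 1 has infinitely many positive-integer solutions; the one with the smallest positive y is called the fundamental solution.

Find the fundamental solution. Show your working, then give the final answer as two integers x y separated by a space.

d=84: √d = [9; 6,18] (ℓ=2, even), read p_1/q_1
a_0=9:  p_0=9·1+0=9,  q_0=9·0+1=1
a_1=6:  p_1=6·9+1=55,  q_1=6·1+0=6
(x₁, y₁) = (55, 6);  55² − 84·6² = 1 ✓

55 6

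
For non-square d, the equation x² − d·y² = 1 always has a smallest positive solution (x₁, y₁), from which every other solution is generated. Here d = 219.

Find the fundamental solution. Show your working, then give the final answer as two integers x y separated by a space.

74 5

[14; 1,3,1,28] for √219; ℓ=4 ⇒ convergent index 3
a_0=14:  p_0=14·1+0=14,  q_0=14·0+1=1
…
a_2=3:  p_2=3·15+14=59,  q_2=3·1+1=4
a_3=1:  p_3=1·59+15=74,  q_3=1·4+1=5
→ (74, 5).  Check: 74²=5476, 219·5²=5475, difference 1.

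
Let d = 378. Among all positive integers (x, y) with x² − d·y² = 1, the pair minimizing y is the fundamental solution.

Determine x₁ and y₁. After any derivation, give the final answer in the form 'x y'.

8749 450

√378 → a₀=19, period (2,3,1,4,1,3,2,38); ℓ=8 even so k=7
step 0: (19, 1)  from 19·(1,0) + (0,1)
step 1: (39, 2)  from 2·(19,1) + (1,0)
…
step 3: (175, 9)  from 1·(136,7) + (39,2)
…
step 5: (1011, 52)  from 1·(836,43) + (175,9)
step 6: (3869, 199)  from 3·(1011,52) + (836,43)
step 7: (8749, 450)  from 2·(3869,199) + (1011,52)
(x₁, y₁) = (8749, 450);  8749² − 378·450² = 1 ✓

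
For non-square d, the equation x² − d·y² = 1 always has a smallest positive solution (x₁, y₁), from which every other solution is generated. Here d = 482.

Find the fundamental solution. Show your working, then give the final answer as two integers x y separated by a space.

d=482: √d = [21; 1,20,1,42] (ℓ=4, even), read p_3/q_3
k=0  a_k=21  p_k/q_k = 21/1
k=1  a_k=1  p_k/q_k = 22/1
k=2  a_k=20  p_k/q_k = 461/21
k=3  a_k=1  p_k/q_k = 483/22
fundamental: x₁=483, y₁=22  (since 233289 − 482·484 = 1)

483 22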